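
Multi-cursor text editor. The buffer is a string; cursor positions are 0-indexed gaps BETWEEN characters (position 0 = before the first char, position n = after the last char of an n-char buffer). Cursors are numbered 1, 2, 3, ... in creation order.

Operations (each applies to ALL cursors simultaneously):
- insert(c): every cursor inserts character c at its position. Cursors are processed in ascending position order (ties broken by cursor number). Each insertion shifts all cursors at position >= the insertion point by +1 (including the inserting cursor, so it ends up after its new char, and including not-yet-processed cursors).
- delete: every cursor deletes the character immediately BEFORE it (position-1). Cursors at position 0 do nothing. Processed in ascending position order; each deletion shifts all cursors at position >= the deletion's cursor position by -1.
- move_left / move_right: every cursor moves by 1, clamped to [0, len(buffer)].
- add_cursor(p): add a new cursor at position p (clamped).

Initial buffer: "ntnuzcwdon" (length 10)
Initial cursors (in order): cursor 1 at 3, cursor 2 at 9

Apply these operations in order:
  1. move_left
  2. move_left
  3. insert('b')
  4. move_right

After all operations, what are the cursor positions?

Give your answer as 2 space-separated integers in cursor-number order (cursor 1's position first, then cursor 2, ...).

After op 1 (move_left): buffer="ntnuzcwdon" (len 10), cursors c1@2 c2@8, authorship ..........
After op 2 (move_left): buffer="ntnuzcwdon" (len 10), cursors c1@1 c2@7, authorship ..........
After op 3 (insert('b')): buffer="nbtnuzcwbdon" (len 12), cursors c1@2 c2@9, authorship .1......2...
After op 4 (move_right): buffer="nbtnuzcwbdon" (len 12), cursors c1@3 c2@10, authorship .1......2...

Answer: 3 10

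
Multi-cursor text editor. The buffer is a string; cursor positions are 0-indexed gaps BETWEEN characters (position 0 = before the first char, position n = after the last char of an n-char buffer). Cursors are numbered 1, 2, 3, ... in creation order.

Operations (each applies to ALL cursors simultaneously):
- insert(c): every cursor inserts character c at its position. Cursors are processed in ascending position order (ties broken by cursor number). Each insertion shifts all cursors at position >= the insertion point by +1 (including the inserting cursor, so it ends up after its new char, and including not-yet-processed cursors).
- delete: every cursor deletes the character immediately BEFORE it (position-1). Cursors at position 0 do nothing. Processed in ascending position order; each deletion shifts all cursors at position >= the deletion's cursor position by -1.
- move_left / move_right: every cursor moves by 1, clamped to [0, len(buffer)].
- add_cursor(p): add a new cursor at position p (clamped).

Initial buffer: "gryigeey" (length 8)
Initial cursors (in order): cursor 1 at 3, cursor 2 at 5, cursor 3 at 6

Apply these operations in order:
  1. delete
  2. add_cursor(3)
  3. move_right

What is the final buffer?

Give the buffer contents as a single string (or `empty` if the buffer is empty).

After op 1 (delete): buffer="griey" (len 5), cursors c1@2 c2@3 c3@3, authorship .....
After op 2 (add_cursor(3)): buffer="griey" (len 5), cursors c1@2 c2@3 c3@3 c4@3, authorship .....
After op 3 (move_right): buffer="griey" (len 5), cursors c1@3 c2@4 c3@4 c4@4, authorship .....

Answer: griey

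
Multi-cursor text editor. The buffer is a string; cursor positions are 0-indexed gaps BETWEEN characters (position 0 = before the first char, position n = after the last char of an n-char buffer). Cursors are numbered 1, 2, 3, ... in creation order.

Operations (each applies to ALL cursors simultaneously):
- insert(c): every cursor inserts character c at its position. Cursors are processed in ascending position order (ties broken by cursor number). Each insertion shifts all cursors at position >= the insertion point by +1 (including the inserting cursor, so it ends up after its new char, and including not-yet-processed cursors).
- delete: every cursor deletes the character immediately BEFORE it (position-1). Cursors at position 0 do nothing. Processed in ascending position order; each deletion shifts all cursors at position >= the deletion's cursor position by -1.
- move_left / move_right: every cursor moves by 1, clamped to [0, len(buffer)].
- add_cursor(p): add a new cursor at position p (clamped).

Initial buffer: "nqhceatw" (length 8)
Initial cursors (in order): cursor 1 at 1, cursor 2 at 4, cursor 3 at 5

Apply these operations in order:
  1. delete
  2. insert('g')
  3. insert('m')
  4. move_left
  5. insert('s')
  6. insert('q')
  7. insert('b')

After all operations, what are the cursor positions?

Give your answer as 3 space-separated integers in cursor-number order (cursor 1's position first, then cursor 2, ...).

After op 1 (delete): buffer="qhatw" (len 5), cursors c1@0 c2@2 c3@2, authorship .....
After op 2 (insert('g')): buffer="gqhggatw" (len 8), cursors c1@1 c2@5 c3@5, authorship 1..23...
After op 3 (insert('m')): buffer="gmqhggmmatw" (len 11), cursors c1@2 c2@8 c3@8, authorship 11..2323...
After op 4 (move_left): buffer="gmqhggmmatw" (len 11), cursors c1@1 c2@7 c3@7, authorship 11..2323...
After op 5 (insert('s')): buffer="gsmqhggmssmatw" (len 14), cursors c1@2 c2@10 c3@10, authorship 111..232233...
After op 6 (insert('q')): buffer="gsqmqhggmssqqmatw" (len 17), cursors c1@3 c2@13 c3@13, authorship 1111..23223233...
After op 7 (insert('b')): buffer="gsqbmqhggmssqqbbmatw" (len 20), cursors c1@4 c2@16 c3@16, authorship 11111..2322323233...

Answer: 4 16 16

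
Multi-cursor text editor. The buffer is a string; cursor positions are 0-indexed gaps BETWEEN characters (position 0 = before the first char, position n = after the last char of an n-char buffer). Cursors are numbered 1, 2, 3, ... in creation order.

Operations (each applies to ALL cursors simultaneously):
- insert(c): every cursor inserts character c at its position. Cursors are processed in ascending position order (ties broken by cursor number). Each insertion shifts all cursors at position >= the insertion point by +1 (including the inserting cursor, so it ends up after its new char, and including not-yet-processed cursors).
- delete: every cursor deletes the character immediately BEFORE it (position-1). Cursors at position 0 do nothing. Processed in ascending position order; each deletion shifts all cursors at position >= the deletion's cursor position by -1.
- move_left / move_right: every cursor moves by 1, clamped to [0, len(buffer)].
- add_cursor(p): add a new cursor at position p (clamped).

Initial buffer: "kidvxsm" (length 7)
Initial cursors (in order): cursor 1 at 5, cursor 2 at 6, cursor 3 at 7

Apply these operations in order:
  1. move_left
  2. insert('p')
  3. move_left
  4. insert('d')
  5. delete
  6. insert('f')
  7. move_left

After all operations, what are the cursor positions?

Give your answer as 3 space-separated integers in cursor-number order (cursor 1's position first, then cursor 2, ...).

After op 1 (move_left): buffer="kidvxsm" (len 7), cursors c1@4 c2@5 c3@6, authorship .......
After op 2 (insert('p')): buffer="kidvpxpspm" (len 10), cursors c1@5 c2@7 c3@9, authorship ....1.2.3.
After op 3 (move_left): buffer="kidvpxpspm" (len 10), cursors c1@4 c2@6 c3@8, authorship ....1.2.3.
After op 4 (insert('d')): buffer="kidvdpxdpsdpm" (len 13), cursors c1@5 c2@8 c3@11, authorship ....11.22.33.
After op 5 (delete): buffer="kidvpxpspm" (len 10), cursors c1@4 c2@6 c3@8, authorship ....1.2.3.
After op 6 (insert('f')): buffer="kidvfpxfpsfpm" (len 13), cursors c1@5 c2@8 c3@11, authorship ....11.22.33.
After op 7 (move_left): buffer="kidvfpxfpsfpm" (len 13), cursors c1@4 c2@7 c3@10, authorship ....11.22.33.

Answer: 4 7 10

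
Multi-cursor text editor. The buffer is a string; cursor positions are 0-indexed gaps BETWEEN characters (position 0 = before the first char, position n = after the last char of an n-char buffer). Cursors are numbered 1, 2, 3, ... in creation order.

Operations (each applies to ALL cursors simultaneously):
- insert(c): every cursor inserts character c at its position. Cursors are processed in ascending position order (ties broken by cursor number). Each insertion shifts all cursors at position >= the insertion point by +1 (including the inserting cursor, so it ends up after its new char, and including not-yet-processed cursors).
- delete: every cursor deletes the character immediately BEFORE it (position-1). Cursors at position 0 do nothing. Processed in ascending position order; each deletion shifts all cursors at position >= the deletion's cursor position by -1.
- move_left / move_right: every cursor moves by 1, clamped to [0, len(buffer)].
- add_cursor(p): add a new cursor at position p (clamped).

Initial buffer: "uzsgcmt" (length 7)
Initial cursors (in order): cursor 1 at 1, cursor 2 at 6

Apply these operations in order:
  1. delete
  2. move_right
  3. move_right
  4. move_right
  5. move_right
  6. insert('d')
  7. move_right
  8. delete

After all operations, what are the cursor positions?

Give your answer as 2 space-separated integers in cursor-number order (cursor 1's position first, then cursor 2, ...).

After op 1 (delete): buffer="zsgct" (len 5), cursors c1@0 c2@4, authorship .....
After op 2 (move_right): buffer="zsgct" (len 5), cursors c1@1 c2@5, authorship .....
After op 3 (move_right): buffer="zsgct" (len 5), cursors c1@2 c2@5, authorship .....
After op 4 (move_right): buffer="zsgct" (len 5), cursors c1@3 c2@5, authorship .....
After op 5 (move_right): buffer="zsgct" (len 5), cursors c1@4 c2@5, authorship .....
After op 6 (insert('d')): buffer="zsgcdtd" (len 7), cursors c1@5 c2@7, authorship ....1.2
After op 7 (move_right): buffer="zsgcdtd" (len 7), cursors c1@6 c2@7, authorship ....1.2
After op 8 (delete): buffer="zsgcd" (len 5), cursors c1@5 c2@5, authorship ....1

Answer: 5 5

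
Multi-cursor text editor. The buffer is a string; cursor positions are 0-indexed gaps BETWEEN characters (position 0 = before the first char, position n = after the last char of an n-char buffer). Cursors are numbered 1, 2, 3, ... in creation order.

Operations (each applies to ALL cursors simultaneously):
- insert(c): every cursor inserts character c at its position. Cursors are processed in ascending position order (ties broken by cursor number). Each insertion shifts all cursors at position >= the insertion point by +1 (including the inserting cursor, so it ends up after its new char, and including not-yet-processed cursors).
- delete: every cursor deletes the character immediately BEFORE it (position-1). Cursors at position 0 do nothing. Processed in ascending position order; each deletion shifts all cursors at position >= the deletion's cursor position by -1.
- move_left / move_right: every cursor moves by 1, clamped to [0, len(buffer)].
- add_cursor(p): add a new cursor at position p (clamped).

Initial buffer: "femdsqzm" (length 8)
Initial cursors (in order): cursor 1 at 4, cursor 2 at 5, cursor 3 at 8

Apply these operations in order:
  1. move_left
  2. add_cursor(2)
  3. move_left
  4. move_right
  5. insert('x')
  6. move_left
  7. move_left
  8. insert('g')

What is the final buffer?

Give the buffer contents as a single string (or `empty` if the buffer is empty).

Answer: fgexgmxgdxsqgzxm

Derivation:
After op 1 (move_left): buffer="femdsqzm" (len 8), cursors c1@3 c2@4 c3@7, authorship ........
After op 2 (add_cursor(2)): buffer="femdsqzm" (len 8), cursors c4@2 c1@3 c2@4 c3@7, authorship ........
After op 3 (move_left): buffer="femdsqzm" (len 8), cursors c4@1 c1@2 c2@3 c3@6, authorship ........
After op 4 (move_right): buffer="femdsqzm" (len 8), cursors c4@2 c1@3 c2@4 c3@7, authorship ........
After op 5 (insert('x')): buffer="fexmxdxsqzxm" (len 12), cursors c4@3 c1@5 c2@7 c3@11, authorship ..4.1.2...3.
After op 6 (move_left): buffer="fexmxdxsqzxm" (len 12), cursors c4@2 c1@4 c2@6 c3@10, authorship ..4.1.2...3.
After op 7 (move_left): buffer="fexmxdxsqzxm" (len 12), cursors c4@1 c1@3 c2@5 c3@9, authorship ..4.1.2...3.
After op 8 (insert('g')): buffer="fgexgmxgdxsqgzxm" (len 16), cursors c4@2 c1@5 c2@8 c3@13, authorship .4.41.12.2..3.3.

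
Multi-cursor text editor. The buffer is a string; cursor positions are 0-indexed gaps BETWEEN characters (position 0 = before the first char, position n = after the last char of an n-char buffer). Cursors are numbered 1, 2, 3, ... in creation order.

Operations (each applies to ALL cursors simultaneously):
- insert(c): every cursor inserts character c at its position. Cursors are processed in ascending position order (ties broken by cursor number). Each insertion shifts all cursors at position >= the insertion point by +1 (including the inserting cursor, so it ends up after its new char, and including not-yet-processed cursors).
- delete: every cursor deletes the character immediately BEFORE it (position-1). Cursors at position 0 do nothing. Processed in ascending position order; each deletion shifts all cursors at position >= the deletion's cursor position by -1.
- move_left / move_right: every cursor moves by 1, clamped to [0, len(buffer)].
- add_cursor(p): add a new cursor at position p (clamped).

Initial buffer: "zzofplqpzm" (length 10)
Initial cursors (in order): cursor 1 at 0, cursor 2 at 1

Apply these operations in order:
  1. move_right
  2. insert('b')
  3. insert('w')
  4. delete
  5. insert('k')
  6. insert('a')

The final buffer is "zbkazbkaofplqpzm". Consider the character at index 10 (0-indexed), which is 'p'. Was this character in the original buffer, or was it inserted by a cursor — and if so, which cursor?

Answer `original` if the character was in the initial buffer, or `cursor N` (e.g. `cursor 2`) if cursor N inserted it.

Answer: original

Derivation:
After op 1 (move_right): buffer="zzofplqpzm" (len 10), cursors c1@1 c2@2, authorship ..........
After op 2 (insert('b')): buffer="zbzbofplqpzm" (len 12), cursors c1@2 c2@4, authorship .1.2........
After op 3 (insert('w')): buffer="zbwzbwofplqpzm" (len 14), cursors c1@3 c2@6, authorship .11.22........
After op 4 (delete): buffer="zbzbofplqpzm" (len 12), cursors c1@2 c2@4, authorship .1.2........
After op 5 (insert('k')): buffer="zbkzbkofplqpzm" (len 14), cursors c1@3 c2@6, authorship .11.22........
After op 6 (insert('a')): buffer="zbkazbkaofplqpzm" (len 16), cursors c1@4 c2@8, authorship .111.222........
Authorship (.=original, N=cursor N): . 1 1 1 . 2 2 2 . . . . . . . .
Index 10: author = original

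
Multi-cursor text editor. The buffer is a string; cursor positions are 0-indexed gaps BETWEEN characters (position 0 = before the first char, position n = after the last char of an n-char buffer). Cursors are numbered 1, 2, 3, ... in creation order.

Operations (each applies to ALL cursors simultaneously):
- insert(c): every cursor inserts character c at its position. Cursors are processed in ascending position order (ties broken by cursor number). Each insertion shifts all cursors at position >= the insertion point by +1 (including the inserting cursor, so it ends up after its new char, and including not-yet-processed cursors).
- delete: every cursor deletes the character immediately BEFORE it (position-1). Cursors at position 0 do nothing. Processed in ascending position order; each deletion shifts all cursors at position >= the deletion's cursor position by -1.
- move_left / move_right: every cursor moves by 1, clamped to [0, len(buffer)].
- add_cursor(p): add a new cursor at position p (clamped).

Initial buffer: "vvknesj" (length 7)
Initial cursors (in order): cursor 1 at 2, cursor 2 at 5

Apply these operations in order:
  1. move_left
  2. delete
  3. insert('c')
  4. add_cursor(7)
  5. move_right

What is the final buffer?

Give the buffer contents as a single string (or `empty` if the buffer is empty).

After op 1 (move_left): buffer="vvknesj" (len 7), cursors c1@1 c2@4, authorship .......
After op 2 (delete): buffer="vkesj" (len 5), cursors c1@0 c2@2, authorship .....
After op 3 (insert('c')): buffer="cvkcesj" (len 7), cursors c1@1 c2@4, authorship 1..2...
After op 4 (add_cursor(7)): buffer="cvkcesj" (len 7), cursors c1@1 c2@4 c3@7, authorship 1..2...
After op 5 (move_right): buffer="cvkcesj" (len 7), cursors c1@2 c2@5 c3@7, authorship 1..2...

Answer: cvkcesj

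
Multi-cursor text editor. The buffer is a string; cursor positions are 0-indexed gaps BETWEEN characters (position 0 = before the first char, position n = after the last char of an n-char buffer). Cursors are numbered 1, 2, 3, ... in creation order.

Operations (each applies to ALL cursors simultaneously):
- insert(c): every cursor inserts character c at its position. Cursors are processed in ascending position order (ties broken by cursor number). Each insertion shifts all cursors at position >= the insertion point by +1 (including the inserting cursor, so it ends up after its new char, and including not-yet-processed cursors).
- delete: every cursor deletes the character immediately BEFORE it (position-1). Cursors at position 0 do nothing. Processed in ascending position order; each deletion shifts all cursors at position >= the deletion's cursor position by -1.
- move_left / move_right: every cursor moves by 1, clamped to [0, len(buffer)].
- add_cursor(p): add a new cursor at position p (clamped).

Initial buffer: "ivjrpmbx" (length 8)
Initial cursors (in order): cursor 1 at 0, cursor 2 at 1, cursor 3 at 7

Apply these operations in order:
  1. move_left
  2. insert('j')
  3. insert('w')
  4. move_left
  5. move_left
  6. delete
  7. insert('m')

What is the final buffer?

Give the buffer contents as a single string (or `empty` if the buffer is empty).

After op 1 (move_left): buffer="ivjrpmbx" (len 8), cursors c1@0 c2@0 c3@6, authorship ........
After op 2 (insert('j')): buffer="jjivjrpmjbx" (len 11), cursors c1@2 c2@2 c3@9, authorship 12......3..
After op 3 (insert('w')): buffer="jjwwivjrpmjwbx" (len 14), cursors c1@4 c2@4 c3@12, authorship 1212......33..
After op 4 (move_left): buffer="jjwwivjrpmjwbx" (len 14), cursors c1@3 c2@3 c3@11, authorship 1212......33..
After op 5 (move_left): buffer="jjwwivjrpmjwbx" (len 14), cursors c1@2 c2@2 c3@10, authorship 1212......33..
After op 6 (delete): buffer="wwivjrpjwbx" (len 11), cursors c1@0 c2@0 c3@7, authorship 12.....33..
After op 7 (insert('m')): buffer="mmwwivjrpmjwbx" (len 14), cursors c1@2 c2@2 c3@10, authorship 1212.....333..

Answer: mmwwivjrpmjwbx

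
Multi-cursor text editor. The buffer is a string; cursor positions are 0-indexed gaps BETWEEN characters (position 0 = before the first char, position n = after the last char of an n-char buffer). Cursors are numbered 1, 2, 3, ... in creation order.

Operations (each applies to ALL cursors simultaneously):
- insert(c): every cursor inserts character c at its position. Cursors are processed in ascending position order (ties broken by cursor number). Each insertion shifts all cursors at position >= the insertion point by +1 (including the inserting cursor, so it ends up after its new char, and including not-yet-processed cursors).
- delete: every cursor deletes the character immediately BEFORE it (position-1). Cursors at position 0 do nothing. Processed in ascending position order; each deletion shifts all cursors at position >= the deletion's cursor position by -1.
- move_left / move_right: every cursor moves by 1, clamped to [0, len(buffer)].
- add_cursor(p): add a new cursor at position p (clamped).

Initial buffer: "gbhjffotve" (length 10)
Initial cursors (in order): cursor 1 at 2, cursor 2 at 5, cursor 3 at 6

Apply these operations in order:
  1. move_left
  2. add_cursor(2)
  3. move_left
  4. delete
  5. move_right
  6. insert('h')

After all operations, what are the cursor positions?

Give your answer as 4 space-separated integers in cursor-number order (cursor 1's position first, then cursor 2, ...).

After op 1 (move_left): buffer="gbhjffotve" (len 10), cursors c1@1 c2@4 c3@5, authorship ..........
After op 2 (add_cursor(2)): buffer="gbhjffotve" (len 10), cursors c1@1 c4@2 c2@4 c3@5, authorship ..........
After op 3 (move_left): buffer="gbhjffotve" (len 10), cursors c1@0 c4@1 c2@3 c3@4, authorship ..........
After op 4 (delete): buffer="bffotve" (len 7), cursors c1@0 c4@0 c2@1 c3@1, authorship .......
After op 5 (move_right): buffer="bffotve" (len 7), cursors c1@1 c4@1 c2@2 c3@2, authorship .......
After op 6 (insert('h')): buffer="bhhfhhfotve" (len 11), cursors c1@3 c4@3 c2@6 c3@6, authorship .14.23.....

Answer: 3 6 6 3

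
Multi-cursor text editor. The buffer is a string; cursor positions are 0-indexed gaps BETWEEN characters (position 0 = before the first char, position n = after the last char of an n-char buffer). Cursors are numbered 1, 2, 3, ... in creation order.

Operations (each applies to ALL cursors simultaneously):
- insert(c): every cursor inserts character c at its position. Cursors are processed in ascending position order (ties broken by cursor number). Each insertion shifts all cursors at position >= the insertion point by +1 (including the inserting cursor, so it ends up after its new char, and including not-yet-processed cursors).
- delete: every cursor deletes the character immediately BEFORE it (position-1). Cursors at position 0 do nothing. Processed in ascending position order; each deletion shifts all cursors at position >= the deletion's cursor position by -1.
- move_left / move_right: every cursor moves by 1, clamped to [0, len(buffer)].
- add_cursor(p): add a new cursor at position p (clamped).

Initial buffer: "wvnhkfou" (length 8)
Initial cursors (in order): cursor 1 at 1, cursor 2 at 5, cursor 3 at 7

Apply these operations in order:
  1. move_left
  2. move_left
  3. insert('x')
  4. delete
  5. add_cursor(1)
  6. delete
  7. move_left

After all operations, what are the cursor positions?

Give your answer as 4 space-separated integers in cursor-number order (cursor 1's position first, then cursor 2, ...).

After op 1 (move_left): buffer="wvnhkfou" (len 8), cursors c1@0 c2@4 c3@6, authorship ........
After op 2 (move_left): buffer="wvnhkfou" (len 8), cursors c1@0 c2@3 c3@5, authorship ........
After op 3 (insert('x')): buffer="xwvnxhkxfou" (len 11), cursors c1@1 c2@5 c3@8, authorship 1...2..3...
After op 4 (delete): buffer="wvnhkfou" (len 8), cursors c1@0 c2@3 c3@5, authorship ........
After op 5 (add_cursor(1)): buffer="wvnhkfou" (len 8), cursors c1@0 c4@1 c2@3 c3@5, authorship ........
After op 6 (delete): buffer="vhfou" (len 5), cursors c1@0 c4@0 c2@1 c3@2, authorship .....
After op 7 (move_left): buffer="vhfou" (len 5), cursors c1@0 c2@0 c4@0 c3@1, authorship .....

Answer: 0 0 1 0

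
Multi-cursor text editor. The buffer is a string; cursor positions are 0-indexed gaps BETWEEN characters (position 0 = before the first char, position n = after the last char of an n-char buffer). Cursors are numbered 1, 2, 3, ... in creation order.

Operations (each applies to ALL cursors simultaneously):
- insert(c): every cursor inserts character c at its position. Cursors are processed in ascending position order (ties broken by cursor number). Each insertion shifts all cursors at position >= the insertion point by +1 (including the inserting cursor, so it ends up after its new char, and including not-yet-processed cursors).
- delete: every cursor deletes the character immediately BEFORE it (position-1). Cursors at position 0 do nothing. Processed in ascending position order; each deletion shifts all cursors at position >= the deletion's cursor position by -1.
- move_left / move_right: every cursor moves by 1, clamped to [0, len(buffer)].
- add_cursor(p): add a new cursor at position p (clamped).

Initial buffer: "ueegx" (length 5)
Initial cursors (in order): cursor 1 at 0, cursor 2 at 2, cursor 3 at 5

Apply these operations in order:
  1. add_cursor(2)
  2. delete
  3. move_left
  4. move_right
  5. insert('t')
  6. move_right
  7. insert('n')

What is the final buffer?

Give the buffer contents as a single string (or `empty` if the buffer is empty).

Answer: etttgnnntn

Derivation:
After op 1 (add_cursor(2)): buffer="ueegx" (len 5), cursors c1@0 c2@2 c4@2 c3@5, authorship .....
After op 2 (delete): buffer="eg" (len 2), cursors c1@0 c2@0 c4@0 c3@2, authorship ..
After op 3 (move_left): buffer="eg" (len 2), cursors c1@0 c2@0 c4@0 c3@1, authorship ..
After op 4 (move_right): buffer="eg" (len 2), cursors c1@1 c2@1 c4@1 c3@2, authorship ..
After op 5 (insert('t')): buffer="etttgt" (len 6), cursors c1@4 c2@4 c4@4 c3@6, authorship .124.3
After op 6 (move_right): buffer="etttgt" (len 6), cursors c1@5 c2@5 c4@5 c3@6, authorship .124.3
After op 7 (insert('n')): buffer="etttgnnntn" (len 10), cursors c1@8 c2@8 c4@8 c3@10, authorship .124.12433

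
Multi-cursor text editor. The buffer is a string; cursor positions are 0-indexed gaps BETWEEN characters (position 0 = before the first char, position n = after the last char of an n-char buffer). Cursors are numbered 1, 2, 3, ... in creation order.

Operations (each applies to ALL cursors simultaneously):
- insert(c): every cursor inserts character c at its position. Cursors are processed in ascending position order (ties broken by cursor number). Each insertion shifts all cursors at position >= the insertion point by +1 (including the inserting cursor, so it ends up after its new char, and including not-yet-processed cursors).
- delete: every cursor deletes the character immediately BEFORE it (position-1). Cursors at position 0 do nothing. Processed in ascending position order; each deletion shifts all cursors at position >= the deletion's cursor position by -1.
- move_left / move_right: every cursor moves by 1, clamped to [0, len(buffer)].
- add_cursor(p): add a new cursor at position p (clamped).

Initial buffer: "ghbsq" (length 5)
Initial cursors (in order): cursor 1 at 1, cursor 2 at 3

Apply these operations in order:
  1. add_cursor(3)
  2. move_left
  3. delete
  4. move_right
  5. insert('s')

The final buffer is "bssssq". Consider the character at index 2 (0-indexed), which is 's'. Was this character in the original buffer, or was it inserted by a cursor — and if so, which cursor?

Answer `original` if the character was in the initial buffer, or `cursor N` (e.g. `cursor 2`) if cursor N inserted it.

After op 1 (add_cursor(3)): buffer="ghbsq" (len 5), cursors c1@1 c2@3 c3@3, authorship .....
After op 2 (move_left): buffer="ghbsq" (len 5), cursors c1@0 c2@2 c3@2, authorship .....
After op 3 (delete): buffer="bsq" (len 3), cursors c1@0 c2@0 c3@0, authorship ...
After op 4 (move_right): buffer="bsq" (len 3), cursors c1@1 c2@1 c3@1, authorship ...
After op 5 (insert('s')): buffer="bssssq" (len 6), cursors c1@4 c2@4 c3@4, authorship .123..
Authorship (.=original, N=cursor N): . 1 2 3 . .
Index 2: author = 2

Answer: cursor 2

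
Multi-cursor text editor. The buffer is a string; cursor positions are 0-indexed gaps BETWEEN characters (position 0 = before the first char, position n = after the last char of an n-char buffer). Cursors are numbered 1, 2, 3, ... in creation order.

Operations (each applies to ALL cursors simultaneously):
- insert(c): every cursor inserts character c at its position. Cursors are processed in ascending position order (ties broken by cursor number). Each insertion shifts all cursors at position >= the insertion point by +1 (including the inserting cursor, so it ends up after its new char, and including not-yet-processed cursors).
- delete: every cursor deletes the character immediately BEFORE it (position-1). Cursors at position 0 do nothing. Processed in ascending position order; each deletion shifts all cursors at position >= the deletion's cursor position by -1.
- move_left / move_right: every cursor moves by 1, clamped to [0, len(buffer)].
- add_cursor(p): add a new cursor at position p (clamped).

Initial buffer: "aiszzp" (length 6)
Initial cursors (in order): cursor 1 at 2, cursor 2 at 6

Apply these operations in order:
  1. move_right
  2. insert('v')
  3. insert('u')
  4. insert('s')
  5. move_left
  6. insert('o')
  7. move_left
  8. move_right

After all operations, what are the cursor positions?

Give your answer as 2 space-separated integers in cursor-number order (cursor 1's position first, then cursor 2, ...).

Answer: 6 13

Derivation:
After op 1 (move_right): buffer="aiszzp" (len 6), cursors c1@3 c2@6, authorship ......
After op 2 (insert('v')): buffer="aisvzzpv" (len 8), cursors c1@4 c2@8, authorship ...1...2
After op 3 (insert('u')): buffer="aisvuzzpvu" (len 10), cursors c1@5 c2@10, authorship ...11...22
After op 4 (insert('s')): buffer="aisvuszzpvus" (len 12), cursors c1@6 c2@12, authorship ...111...222
After op 5 (move_left): buffer="aisvuszzpvus" (len 12), cursors c1@5 c2@11, authorship ...111...222
After op 6 (insert('o')): buffer="aisvuoszzpvuos" (len 14), cursors c1@6 c2@13, authorship ...1111...2222
After op 7 (move_left): buffer="aisvuoszzpvuos" (len 14), cursors c1@5 c2@12, authorship ...1111...2222
After op 8 (move_right): buffer="aisvuoszzpvuos" (len 14), cursors c1@6 c2@13, authorship ...1111...2222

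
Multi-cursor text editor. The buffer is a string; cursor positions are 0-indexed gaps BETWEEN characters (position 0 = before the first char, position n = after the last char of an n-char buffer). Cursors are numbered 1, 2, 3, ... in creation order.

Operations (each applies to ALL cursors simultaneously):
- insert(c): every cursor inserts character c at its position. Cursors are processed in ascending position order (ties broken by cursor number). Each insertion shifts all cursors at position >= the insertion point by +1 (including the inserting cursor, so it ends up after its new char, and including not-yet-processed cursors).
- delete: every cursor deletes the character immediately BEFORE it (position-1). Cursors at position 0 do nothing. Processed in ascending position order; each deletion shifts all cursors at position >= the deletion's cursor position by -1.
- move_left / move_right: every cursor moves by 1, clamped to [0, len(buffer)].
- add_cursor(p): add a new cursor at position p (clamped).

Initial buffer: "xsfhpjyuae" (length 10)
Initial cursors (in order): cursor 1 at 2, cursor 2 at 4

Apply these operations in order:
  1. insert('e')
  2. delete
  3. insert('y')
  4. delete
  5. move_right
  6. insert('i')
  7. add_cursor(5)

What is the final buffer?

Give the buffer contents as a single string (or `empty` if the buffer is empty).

After op 1 (insert('e')): buffer="xsefhepjyuae" (len 12), cursors c1@3 c2@6, authorship ..1..2......
After op 2 (delete): buffer="xsfhpjyuae" (len 10), cursors c1@2 c2@4, authorship ..........
After op 3 (insert('y')): buffer="xsyfhypjyuae" (len 12), cursors c1@3 c2@6, authorship ..1..2......
After op 4 (delete): buffer="xsfhpjyuae" (len 10), cursors c1@2 c2@4, authorship ..........
After op 5 (move_right): buffer="xsfhpjyuae" (len 10), cursors c1@3 c2@5, authorship ..........
After op 6 (insert('i')): buffer="xsfihpijyuae" (len 12), cursors c1@4 c2@7, authorship ...1..2.....
After op 7 (add_cursor(5)): buffer="xsfihpijyuae" (len 12), cursors c1@4 c3@5 c2@7, authorship ...1..2.....

Answer: xsfihpijyuae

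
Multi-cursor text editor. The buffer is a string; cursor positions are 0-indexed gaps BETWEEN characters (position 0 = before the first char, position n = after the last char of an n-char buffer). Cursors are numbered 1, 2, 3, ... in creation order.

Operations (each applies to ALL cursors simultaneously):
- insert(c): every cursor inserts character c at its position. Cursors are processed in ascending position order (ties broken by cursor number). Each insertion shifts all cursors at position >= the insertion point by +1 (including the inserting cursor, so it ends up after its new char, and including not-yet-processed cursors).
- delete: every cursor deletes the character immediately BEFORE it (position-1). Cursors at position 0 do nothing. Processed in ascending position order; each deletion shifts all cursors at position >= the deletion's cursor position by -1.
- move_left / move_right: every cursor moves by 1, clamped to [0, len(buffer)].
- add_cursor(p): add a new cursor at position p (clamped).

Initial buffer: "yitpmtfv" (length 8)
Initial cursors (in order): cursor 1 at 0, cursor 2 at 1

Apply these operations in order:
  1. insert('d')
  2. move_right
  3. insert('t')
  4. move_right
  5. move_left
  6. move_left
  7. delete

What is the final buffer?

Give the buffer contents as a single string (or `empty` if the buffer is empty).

Answer: dtdttpmtfv

Derivation:
After op 1 (insert('d')): buffer="dyditpmtfv" (len 10), cursors c1@1 c2@3, authorship 1.2.......
After op 2 (move_right): buffer="dyditpmtfv" (len 10), cursors c1@2 c2@4, authorship 1.2.......
After op 3 (insert('t')): buffer="dytdittpmtfv" (len 12), cursors c1@3 c2@6, authorship 1.12.2......
After op 4 (move_right): buffer="dytdittpmtfv" (len 12), cursors c1@4 c2@7, authorship 1.12.2......
After op 5 (move_left): buffer="dytdittpmtfv" (len 12), cursors c1@3 c2@6, authorship 1.12.2......
After op 6 (move_left): buffer="dytdittpmtfv" (len 12), cursors c1@2 c2@5, authorship 1.12.2......
After op 7 (delete): buffer="dtdttpmtfv" (len 10), cursors c1@1 c2@3, authorship 1122......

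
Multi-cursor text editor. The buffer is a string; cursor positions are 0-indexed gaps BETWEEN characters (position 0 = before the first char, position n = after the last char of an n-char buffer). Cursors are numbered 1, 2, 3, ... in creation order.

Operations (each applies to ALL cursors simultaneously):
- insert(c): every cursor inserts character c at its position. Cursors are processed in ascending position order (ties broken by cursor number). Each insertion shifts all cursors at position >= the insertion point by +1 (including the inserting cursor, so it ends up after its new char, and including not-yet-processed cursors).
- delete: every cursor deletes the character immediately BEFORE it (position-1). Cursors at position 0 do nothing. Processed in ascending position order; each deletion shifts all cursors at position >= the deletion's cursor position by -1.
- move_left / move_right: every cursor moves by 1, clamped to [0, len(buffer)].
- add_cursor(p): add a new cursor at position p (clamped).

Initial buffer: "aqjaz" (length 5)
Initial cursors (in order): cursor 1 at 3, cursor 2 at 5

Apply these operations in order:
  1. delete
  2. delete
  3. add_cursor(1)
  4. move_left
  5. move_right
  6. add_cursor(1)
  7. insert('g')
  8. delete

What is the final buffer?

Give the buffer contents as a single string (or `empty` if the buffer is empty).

Answer: a

Derivation:
After op 1 (delete): buffer="aqa" (len 3), cursors c1@2 c2@3, authorship ...
After op 2 (delete): buffer="a" (len 1), cursors c1@1 c2@1, authorship .
After op 3 (add_cursor(1)): buffer="a" (len 1), cursors c1@1 c2@1 c3@1, authorship .
After op 4 (move_left): buffer="a" (len 1), cursors c1@0 c2@0 c3@0, authorship .
After op 5 (move_right): buffer="a" (len 1), cursors c1@1 c2@1 c3@1, authorship .
After op 6 (add_cursor(1)): buffer="a" (len 1), cursors c1@1 c2@1 c3@1 c4@1, authorship .
After op 7 (insert('g')): buffer="agggg" (len 5), cursors c1@5 c2@5 c3@5 c4@5, authorship .1234
After op 8 (delete): buffer="a" (len 1), cursors c1@1 c2@1 c3@1 c4@1, authorship .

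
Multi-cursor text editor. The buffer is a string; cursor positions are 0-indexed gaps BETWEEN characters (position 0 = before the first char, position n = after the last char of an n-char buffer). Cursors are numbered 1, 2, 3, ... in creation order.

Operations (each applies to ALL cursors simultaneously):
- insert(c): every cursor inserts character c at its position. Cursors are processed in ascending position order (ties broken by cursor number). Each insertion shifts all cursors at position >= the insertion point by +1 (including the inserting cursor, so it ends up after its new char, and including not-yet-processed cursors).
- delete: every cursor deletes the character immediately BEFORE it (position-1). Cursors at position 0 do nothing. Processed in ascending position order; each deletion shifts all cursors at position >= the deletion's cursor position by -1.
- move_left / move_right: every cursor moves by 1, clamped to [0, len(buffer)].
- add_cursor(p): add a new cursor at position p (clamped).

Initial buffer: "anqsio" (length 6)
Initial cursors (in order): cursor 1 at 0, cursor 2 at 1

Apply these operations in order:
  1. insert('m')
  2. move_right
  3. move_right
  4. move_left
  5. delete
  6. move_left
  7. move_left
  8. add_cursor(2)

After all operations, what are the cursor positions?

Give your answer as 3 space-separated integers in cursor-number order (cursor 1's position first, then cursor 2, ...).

After op 1 (insert('m')): buffer="mamnqsio" (len 8), cursors c1@1 c2@3, authorship 1.2.....
After op 2 (move_right): buffer="mamnqsio" (len 8), cursors c1@2 c2@4, authorship 1.2.....
After op 3 (move_right): buffer="mamnqsio" (len 8), cursors c1@3 c2@5, authorship 1.2.....
After op 4 (move_left): buffer="mamnqsio" (len 8), cursors c1@2 c2@4, authorship 1.2.....
After op 5 (delete): buffer="mmqsio" (len 6), cursors c1@1 c2@2, authorship 12....
After op 6 (move_left): buffer="mmqsio" (len 6), cursors c1@0 c2@1, authorship 12....
After op 7 (move_left): buffer="mmqsio" (len 6), cursors c1@0 c2@0, authorship 12....
After op 8 (add_cursor(2)): buffer="mmqsio" (len 6), cursors c1@0 c2@0 c3@2, authorship 12....

Answer: 0 0 2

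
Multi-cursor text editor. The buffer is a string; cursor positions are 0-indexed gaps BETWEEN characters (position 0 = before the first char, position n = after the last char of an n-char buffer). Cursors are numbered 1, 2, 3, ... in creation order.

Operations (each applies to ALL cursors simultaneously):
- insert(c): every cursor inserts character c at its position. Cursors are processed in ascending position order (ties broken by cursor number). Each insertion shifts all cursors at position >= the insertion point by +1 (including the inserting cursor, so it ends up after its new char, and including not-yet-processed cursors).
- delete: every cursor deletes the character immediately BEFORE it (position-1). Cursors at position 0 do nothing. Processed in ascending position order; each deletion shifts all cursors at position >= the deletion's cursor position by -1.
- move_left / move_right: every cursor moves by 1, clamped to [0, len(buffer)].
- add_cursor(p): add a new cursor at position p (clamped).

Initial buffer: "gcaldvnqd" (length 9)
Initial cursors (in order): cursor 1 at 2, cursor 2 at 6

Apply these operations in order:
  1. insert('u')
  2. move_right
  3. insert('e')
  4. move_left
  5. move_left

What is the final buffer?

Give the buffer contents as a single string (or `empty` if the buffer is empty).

After op 1 (insert('u')): buffer="gcualdvunqd" (len 11), cursors c1@3 c2@8, authorship ..1....2...
After op 2 (move_right): buffer="gcualdvunqd" (len 11), cursors c1@4 c2@9, authorship ..1....2...
After op 3 (insert('e')): buffer="gcuaeldvuneqd" (len 13), cursors c1@5 c2@11, authorship ..1.1...2.2..
After op 4 (move_left): buffer="gcuaeldvuneqd" (len 13), cursors c1@4 c2@10, authorship ..1.1...2.2..
After op 5 (move_left): buffer="gcuaeldvuneqd" (len 13), cursors c1@3 c2@9, authorship ..1.1...2.2..

Answer: gcuaeldvuneqd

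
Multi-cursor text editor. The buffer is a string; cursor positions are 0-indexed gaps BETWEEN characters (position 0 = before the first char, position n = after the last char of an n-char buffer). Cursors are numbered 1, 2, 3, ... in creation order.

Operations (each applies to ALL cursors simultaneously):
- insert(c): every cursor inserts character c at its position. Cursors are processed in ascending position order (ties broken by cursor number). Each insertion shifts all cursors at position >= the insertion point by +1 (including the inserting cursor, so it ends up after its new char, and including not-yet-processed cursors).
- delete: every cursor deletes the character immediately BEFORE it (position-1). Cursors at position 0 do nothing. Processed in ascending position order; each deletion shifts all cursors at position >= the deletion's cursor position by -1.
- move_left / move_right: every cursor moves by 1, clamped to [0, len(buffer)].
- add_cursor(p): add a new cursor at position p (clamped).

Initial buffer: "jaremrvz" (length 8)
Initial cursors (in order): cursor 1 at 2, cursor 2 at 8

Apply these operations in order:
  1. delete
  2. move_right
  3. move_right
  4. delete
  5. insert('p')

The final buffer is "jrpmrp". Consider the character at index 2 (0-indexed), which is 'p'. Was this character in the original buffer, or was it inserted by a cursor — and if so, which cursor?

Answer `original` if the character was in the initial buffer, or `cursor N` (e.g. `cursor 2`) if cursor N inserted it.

Answer: cursor 1

Derivation:
After op 1 (delete): buffer="jremrv" (len 6), cursors c1@1 c2@6, authorship ......
After op 2 (move_right): buffer="jremrv" (len 6), cursors c1@2 c2@6, authorship ......
After op 3 (move_right): buffer="jremrv" (len 6), cursors c1@3 c2@6, authorship ......
After op 4 (delete): buffer="jrmr" (len 4), cursors c1@2 c2@4, authorship ....
After op 5 (insert('p')): buffer="jrpmrp" (len 6), cursors c1@3 c2@6, authorship ..1..2
Authorship (.=original, N=cursor N): . . 1 . . 2
Index 2: author = 1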